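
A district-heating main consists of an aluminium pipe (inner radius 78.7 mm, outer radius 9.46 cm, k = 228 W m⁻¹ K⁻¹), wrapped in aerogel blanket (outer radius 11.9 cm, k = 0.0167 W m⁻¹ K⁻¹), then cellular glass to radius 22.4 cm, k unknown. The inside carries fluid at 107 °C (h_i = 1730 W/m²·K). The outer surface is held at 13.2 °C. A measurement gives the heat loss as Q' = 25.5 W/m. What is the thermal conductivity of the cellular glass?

k = 0.0676 W/m·K

ΣR = ΔT/Q' = |107 − 13.2|/25.5 = 3.678 m·K/W
Known resistances:
  R'_conv,in = 1/(2πr h) = 1/(2π·0.0787·1730) = 0.001169 m·K/W
  R'_aluminium = ln(0.0946/0.0787)/(2πk) = 0.1840/(2π·228) = 1.285×10^-4 m·K/W
  R'_aerogel blanket = ln(0.119/0.0946)/(2πk) = 0.2295/(2π·0.0167) = 2.187 m·K/W
R_cellular glass = ΣR − ΣR_known = 3.678 − 2.188 = 1.490 m·K/W
ln(r₂/r₁)/(2πk) = 1.490 ⇒ k = 0.6325/(2π·1.490) = 0.0676 W/m·K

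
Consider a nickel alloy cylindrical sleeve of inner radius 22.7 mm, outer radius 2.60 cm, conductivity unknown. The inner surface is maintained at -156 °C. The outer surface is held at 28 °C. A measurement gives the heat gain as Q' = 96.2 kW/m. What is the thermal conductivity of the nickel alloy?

ΣR = ΔT/Q' = |-156 − 28|/96200 = 0.001913 m·K/W
ln(r₂/r₁)/(2πk) = 0.001913 ⇒ k = 0.1357/(2π·0.001913) = 11.3 W/m·K

k = 11.3 W/m·K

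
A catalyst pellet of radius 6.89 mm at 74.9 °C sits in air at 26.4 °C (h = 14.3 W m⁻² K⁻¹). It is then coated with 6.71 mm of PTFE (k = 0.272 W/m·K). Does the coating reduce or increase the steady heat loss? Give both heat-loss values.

Critical radius for a sphere: r_cr = 2k/h = 0.0380 m = 3.80 cm.
Outer radius after coating: r₂ = 0.00689 + 0.00671 = 0.01360 m.
Since r₁ < r_cr and r₂ ≤ r_cr, the coating moves toward the maximum at r_cr — heat loss rises.
Bare: R = 1/(4πr₁²h) = 117.2 K/W; Q = 48.5/117.2 = 0.414 W.
Coated: R = R_cond + R_conv = 51.04 K/W; Q = 48.5/51.04 = 0.950 W.

increases: 0.414 → 0.950 W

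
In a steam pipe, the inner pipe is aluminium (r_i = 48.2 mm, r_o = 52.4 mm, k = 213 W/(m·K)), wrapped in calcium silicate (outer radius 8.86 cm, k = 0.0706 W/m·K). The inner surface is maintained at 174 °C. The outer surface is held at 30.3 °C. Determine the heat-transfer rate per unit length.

Q' = 121 W/m

Series thermal resistances, inner to outer:
  R'_aluminium = ln(0.0524/0.0482)/(2πk) = 0.08355/(2π·213) = 6.243×10^-5 m·K/W
  R'_calcium silicate = ln(0.0886/0.0524)/(2πk) = 0.5252/(2π·0.0706) = 1.184 m·K/W
ΣR = 6.243×10^-5 + 1.184 = 1.184 m·K/W
Q' = ΔT/ΣR = (174 °C − 30.3 °C)/1.184 = 121 W/m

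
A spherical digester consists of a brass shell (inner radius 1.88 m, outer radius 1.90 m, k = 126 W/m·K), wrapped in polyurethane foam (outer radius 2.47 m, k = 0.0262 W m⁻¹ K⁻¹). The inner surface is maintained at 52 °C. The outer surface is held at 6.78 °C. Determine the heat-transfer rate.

Series thermal resistances, inner to outer:
  R_brass = (1/1.88 − 1/1.90)/(4πk) = 0.005599/(4π·126) = 3.536×10^-6 K/W
  R_polyurethane foam = (1/1.90 − 1/2.47)/(4πk) = 0.1215/(4π·0.0262) = 0.3689 K/W
ΣR = 3.536×10^-6 + 0.3689 = 0.3689 K/W
Q = ΔT/ΣR = (52 °C − 6.78 °C)/0.3689 = 123 W

Q = 123 W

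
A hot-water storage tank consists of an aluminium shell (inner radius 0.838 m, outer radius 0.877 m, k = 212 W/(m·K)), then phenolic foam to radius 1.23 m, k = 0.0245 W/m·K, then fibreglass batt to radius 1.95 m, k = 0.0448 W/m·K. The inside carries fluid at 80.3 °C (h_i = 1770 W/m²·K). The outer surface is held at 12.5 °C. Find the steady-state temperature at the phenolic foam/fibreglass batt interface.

T = 35.1 °C

Series thermal resistances, inner to outer:
  R_conv,in = 1/(4πr²h) = 1/(4π·0.838²·1770) = 6.402×10^-5 K/W
  R_aluminium = (1/0.838 − 1/0.877)/(4πk) = 0.05307/(4π·212) = 1.992×10^-5 K/W
  R_phenolic foam = (1/0.877 − 1/1.23)/(4πk) = 0.3272/(4π·0.0245) = 1.063 K/W
  R_fibreglass batt = (1/1.23 − 1/1.95)/(4πk) = 0.3002/(4π·0.0448) = 0.5332 K/W
ΣR = 6.402×10^-5 + 1.992×10^-5 + 1.063 + 0.5332 = 1.596 K/W
Q = ΔT/ΣR = (80.3 °C − 12.5 °C)/1.596 = 42.48 W
From the inner boundary to the phenolic foam/fibreglass batt interface, ΣR_partial = 1.063 K/W.
T_interface = T_in − Q·ΣR_partial = 80.3 °C − (42.48)(1.063) = 35.1 °C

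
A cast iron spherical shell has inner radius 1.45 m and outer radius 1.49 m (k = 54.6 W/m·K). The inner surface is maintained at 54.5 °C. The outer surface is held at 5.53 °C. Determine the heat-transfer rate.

Q = 1.81×10^6 W

Q = 4πk·ΔT/(1/r₁ − 1/r₂) = 4π × 54.6 × 48.97 / (1/1.45 − 1/1.49) = 1.81×10^6 W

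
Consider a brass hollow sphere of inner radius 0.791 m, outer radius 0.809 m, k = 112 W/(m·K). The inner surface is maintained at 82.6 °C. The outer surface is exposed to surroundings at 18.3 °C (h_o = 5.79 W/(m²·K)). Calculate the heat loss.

Q = 3060 W

Series thermal resistances, inner to outer:
  R_brass = (1/0.791 − 1/0.809)/(4πk) = 0.02813/(4π·112) = 1.999×10^-5 K/W
  R_conv,out = 1/(4πr²h) = 1/(4π·0.809²·5.79) = 0.02100 K/W
ΣR = 1.999×10^-5 + 0.02100 = 0.02102 K/W
Q = ΔT/ΣR = (82.6 °C − 18.3 °C)/0.02102 = 3060 W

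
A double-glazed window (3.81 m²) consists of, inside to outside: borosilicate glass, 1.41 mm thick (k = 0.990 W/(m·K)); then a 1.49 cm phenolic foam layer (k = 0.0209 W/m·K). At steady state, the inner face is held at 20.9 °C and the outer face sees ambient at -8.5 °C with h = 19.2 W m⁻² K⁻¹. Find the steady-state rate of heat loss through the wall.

Q = 146 W

Series thermal resistances, inner to outer:
  R_borosilicate glass = L/(kA) = 0.00141/(0.990·3.81) = 3.738×10^-4 K/W
  R_phenolic foam = L/(kA) = 0.0149/(0.0209·3.81) = 0.1871 K/W
  R_conv,out = 1/(hA) = 1/(19.2·3.81) = 0.01367 K/W
ΣR = 3.738×10^-4 + 0.1871 + 0.01367 = 0.2011 K/W
Q = ΔT/ΣR = (20.9 °C − -8.5 °C)/0.2011 = 146 W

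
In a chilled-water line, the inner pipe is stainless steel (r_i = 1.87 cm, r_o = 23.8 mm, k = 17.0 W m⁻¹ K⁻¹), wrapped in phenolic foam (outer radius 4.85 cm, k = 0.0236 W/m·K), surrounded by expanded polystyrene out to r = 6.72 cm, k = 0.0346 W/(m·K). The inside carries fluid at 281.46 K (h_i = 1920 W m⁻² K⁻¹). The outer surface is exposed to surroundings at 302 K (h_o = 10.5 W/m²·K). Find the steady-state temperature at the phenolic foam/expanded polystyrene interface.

Resistance network (inner→outer):
  R'_conv,in = 1/(2πr h) = 1/(2π·0.0187·1920) = 0.004433 m·K/W
  R'_stainless steel = ln(0.0238/0.0187)/(2πk) = 0.2412/(2π·17.0) = 0.002258 m·K/W
  R'_phenolic foam = ln(0.0485/0.0238)/(2πk) = 0.7119/(2π·0.0236) = 4.801 m·K/W
  R'_expanded polystyrene = ln(0.0672/0.0485)/(2πk) = 0.3261/(2π·0.0346) = 1.500 m·K/W
  R'_conv,out = 1/(2πr h) = 1/(2π·0.0672·10.5) = 0.2256 m·K/W
ΣR = 0.004433 + 0.002258 + 4.801 + 1.500 + 0.2256 = 6.533 m·K/W
Q' = ΔT/ΣR = (281.46 K − 302 K)/6.533 = -3.144 W/m
From the inner boundary to the phenolic foam/expanded polystyrene interface, ΣR_partial = 4.808 m·K/W.
T_interface = T_in − Q'·ΣR_partial = 281.46 K − (-3.144)(4.808) = 296.6 K

T = 296.6 K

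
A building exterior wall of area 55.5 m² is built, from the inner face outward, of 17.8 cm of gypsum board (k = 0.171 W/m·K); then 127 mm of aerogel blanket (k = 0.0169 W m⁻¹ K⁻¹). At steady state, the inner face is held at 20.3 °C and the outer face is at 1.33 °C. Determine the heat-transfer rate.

Treat each layer as a resistance in series:
  R_gypsum board = L/(kA) = 0.178/(0.171·55.5) = 0.01876 K/W
  R_aerogel blanket = L/(kA) = 0.127/(0.0169·55.5) = 0.1354 K/W
ΣR = 0.01876 + 0.1354 = 0.1542 K/W
Q = ΔT/ΣR = (20.3 °C − 1.33 °C)/0.1542 = 123 W

Q = 123 W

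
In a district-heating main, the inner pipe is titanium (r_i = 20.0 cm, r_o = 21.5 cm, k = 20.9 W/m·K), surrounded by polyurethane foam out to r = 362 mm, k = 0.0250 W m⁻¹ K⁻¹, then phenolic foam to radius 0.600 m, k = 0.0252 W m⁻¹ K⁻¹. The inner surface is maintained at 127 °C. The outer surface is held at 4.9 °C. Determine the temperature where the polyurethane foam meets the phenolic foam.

T = 64.8 °C

Series thermal resistances, inner to outer:
  R'_titanium = ln(0.215/0.200)/(2πk) = 0.07232/(2π·20.9) = 5.507×10^-4 m·K/W
  R'_polyurethane foam = ln(0.362/0.215)/(2πk) = 0.5210/(2π·0.0250) = 3.317 m·K/W
  R'_phenolic foam = ln(0.600/0.362)/(2πk) = 0.5053/(2π·0.0252) = 3.191 m·K/W
ΣR = 5.507×10^-4 + 3.317 + 3.191 = 6.509 m·K/W
Q' = ΔT/ΣR = (127 °C − 4.9 °C)/6.509 = 18.76 W/m
From the inner boundary to the polyurethane foam/phenolic foam interface, ΣR_partial = 3.318 m·K/W.
T_interface = T_in − Q'·ΣR_partial = 127 °C − (18.76)(3.318) = 64.8 °C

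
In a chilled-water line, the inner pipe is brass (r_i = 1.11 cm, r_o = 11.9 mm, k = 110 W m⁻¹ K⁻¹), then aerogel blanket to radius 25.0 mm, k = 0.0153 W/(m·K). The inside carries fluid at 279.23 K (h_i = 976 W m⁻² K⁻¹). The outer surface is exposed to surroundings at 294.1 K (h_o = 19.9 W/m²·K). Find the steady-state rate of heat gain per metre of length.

Q' = 1.85 W/m

Treat each layer as a resistance in series:
  R'_conv,in = 1/(2πr h) = 1/(2π·0.0111·976) = 0.01469 m·K/W
  R'_brass = ln(0.0119/0.0111)/(2πk) = 0.06959/(2π·110) = 1.007×10^-4 m·K/W
  R'_aerogel blanket = ln(0.0250/0.0119)/(2πk) = 0.7423/(2π·0.0153) = 7.722 m·K/W
  R'_conv,out = 1/(2πr h) = 1/(2π·0.0250·19.9) = 0.3199 m·K/W
ΣR = 0.01469 + 1.007×10^-4 + 7.722 + 0.3199 = 8.057 m·K/W
Q' = ΔT/ΣR = (279.23 K − 294.1 K)/8.057 = -1.85 W/m
(Negative Q' ⇒ heat flows inward; heat gain = 1.85 W/m.)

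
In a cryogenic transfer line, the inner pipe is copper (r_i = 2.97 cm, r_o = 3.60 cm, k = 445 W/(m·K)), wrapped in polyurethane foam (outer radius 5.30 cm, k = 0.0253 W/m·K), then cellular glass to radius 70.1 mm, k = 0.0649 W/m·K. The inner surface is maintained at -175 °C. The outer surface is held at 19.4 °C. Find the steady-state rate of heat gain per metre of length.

Q' = 62.3 W/m

Series thermal resistances, inner to outer:
  R'_copper = ln(0.0360/0.0297)/(2πk) = 0.1924/(2π·445) = 6.880×10^-5 m·K/W
  R'_polyurethane foam = ln(0.0530/0.0360)/(2πk) = 0.3868/(2π·0.0253) = 2.433 m·K/W
  R'_cellular glass = ln(0.0701/0.0530)/(2πk) = 0.2796/(2π·0.0649) = 0.6857 m·K/W
ΣR = 6.880×10^-5 + 2.433 + 0.6857 = 3.119 m·K/W
Q' = ΔT/ΣR = (-175 °C − 19.4 °C)/3.119 = -62.3 W/m
(Negative Q' ⇒ heat flows inward; heat gain = 62.3 W/m.)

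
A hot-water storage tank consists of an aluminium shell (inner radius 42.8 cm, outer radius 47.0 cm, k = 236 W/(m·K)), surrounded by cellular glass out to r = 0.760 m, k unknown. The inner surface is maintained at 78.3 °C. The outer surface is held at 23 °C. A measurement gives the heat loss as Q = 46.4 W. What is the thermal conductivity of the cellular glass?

ΣR = ΔT/Q = |78.3 − 23|/46.4 = 1.192 K/W
Known resistances:
  R_aluminium = (1/0.428 − 1/0.470)/(4πk) = 0.2088/(4π·236) = 7.040×10^-5 K/W
R_cellular glass = ΣR − ΣR_known = 1.192 − 7.040×10^-5 = 1.192 K/W
(1/r₁−1/r₂)/(4πk) = 1.192 ⇒ k = 0.8119/(4π·1.192) = 0.0542 W/m·K

k = 0.0542 W/m·K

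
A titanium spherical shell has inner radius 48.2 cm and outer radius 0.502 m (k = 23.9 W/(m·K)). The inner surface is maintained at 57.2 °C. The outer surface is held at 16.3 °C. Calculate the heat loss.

Q = 4πk·ΔT/(1/r₁ − 1/r₂) = 4π × 23.9 × 40.9 / (1/0.482 − 1/0.502) = 1.49×10^5 W

Q = 149 kW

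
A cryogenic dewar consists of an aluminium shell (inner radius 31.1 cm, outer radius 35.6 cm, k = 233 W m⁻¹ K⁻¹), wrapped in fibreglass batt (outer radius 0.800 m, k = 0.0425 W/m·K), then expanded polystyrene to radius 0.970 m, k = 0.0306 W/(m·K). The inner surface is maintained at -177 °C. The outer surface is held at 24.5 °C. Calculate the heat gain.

Treat each layer as a resistance in series:
  R_aluminium = (1/0.311 − 1/0.356)/(4πk) = 0.4064/(4π·233) = 1.388×10^-4 K/W
  R_fibreglass batt = (1/0.356 − 1/0.800)/(4πk) = 1.559/(4π·0.0425) = 2.919 K/W
  R_expanded polystyrene = (1/0.800 − 1/0.970)/(4πk) = 0.2191/(4π·0.0306) = 0.5697 K/W
ΣR = 1.388×10^-4 + 2.919 + 0.5697 = 3.489 K/W
Q = ΔT/ΣR = (-177 °C − 24.5 °C)/3.489 = -57.8 W
(Negative Q ⇒ heat flows inward; heat gain = 57.8 W.)

Q = 57.8 W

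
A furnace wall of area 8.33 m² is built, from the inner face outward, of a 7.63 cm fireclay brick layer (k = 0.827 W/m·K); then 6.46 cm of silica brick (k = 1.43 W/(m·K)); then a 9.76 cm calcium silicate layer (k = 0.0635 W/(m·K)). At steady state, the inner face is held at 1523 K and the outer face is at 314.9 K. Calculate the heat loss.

Series thermal resistances, inner to outer:
  R_fireclay brick = L/(kA) = 0.0763/(0.827·8.33) = 0.01108 K/W
  R_silica brick = L/(kA) = 0.0646/(1.43·8.33) = 0.005423 K/W
  R_calcium silicate = L/(kA) = 0.0976/(0.0635·8.33) = 0.1845 K/W
ΣR = 0.01108 + 0.005423 + 0.1845 = 0.2010 K/W
Q = ΔT/ΣR = (1523 K − 314.9 K)/0.2010 = 6010 W

Q = 6.01 kW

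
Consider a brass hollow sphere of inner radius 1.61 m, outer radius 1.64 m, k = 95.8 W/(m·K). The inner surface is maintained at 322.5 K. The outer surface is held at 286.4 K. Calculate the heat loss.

Q = 3820 kW

Q = 4πk·ΔT/(1/r₁ − 1/r₂) = 4π × 95.8 × 36.1 / (1/1.61 − 1/1.64) = 3.82×10^6 W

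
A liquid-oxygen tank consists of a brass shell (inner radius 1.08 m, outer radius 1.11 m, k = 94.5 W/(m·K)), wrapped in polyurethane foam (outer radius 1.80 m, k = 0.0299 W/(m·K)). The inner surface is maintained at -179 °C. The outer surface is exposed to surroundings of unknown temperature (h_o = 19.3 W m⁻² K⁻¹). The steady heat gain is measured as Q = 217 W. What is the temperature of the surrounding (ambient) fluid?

T_out = 20.7 °C

Sum the resistances:
  R_brass = (1/1.08 − 1/1.11)/(4πk) = 0.02503/(4π·94.5) = 2.107×10^-5 K/W
  R_polyurethane foam = (1/1.11 − 1/1.80)/(4πk) = 0.3453/(4π·0.0299) = 0.9191 K/W
  R_conv,out = 1/(4πr²h) = 1/(4π·1.80²·19.3) = 0.001273 K/W
ΣR = 0.9204 K/W
ΔT = Q·ΣR = 217 × 0.9204 = 199.7 K
Heat flows inward, so T_out = T_in + ΔT = -179 + 199.7 = 20.7 °C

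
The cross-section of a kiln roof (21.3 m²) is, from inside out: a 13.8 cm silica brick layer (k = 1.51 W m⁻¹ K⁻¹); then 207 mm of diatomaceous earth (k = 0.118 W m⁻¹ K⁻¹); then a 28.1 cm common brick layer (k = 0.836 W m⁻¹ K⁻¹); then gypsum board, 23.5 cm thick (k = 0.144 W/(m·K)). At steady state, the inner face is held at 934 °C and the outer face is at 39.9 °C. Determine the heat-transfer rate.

Q = 4990 W

Treat each layer as a resistance in series:
  R_silica brick = L/(kA) = 0.138/(1.51·21.3) = 0.004291 K/W
  R_diatomaceous earth = L/(kA) = 0.207/(0.118·21.3) = 0.08236 K/W
  R_common brick = L/(kA) = 0.281/(0.836·21.3) = 0.01578 K/W
  R_gypsum board = L/(kA) = 0.235/(0.144·21.3) = 0.07662 K/W
ΣR = 0.004291 + 0.08236 + 0.01578 + 0.07662 = 0.1791 K/W
Q = ΔT/ΣR = (934 °C − 39.9 °C)/0.1791 = 4990 W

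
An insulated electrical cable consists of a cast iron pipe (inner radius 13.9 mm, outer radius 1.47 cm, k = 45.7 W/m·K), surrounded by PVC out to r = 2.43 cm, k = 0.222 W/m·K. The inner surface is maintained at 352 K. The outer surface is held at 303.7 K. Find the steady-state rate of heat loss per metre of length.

Q' = 134 W/m

Resistance network (inner→outer):
  R'_cast iron = ln(0.0147/0.0139)/(2πk) = 0.05596/(2π·45.7) = 1.949×10^-4 m·K/W
  R'_PVC = ln(0.0243/0.0147)/(2πk) = 0.5026/(2π·0.222) = 0.3603 m·K/W
ΣR = 1.949×10^-4 + 0.3603 = 0.3605 m·K/W
Q' = ΔT/ΣR = (352 K − 303.7 K)/0.3605 = 134 W/m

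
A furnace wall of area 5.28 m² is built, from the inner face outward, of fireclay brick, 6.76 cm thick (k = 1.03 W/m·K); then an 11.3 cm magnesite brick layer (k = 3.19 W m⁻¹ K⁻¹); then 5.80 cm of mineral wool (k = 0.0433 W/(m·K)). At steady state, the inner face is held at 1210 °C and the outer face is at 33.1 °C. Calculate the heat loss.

Treat each layer as a resistance in series:
  R_fireclay brick = L/(kA) = 0.0676/(1.03·5.28) = 0.01243 K/W
  R_magnesite brick = L/(kA) = 0.113/(3.19·5.28) = 0.006709 K/W
  R_mineral wool = L/(kA) = 0.0580/(0.0433·5.28) = 0.2537 K/W
ΣR = 0.01243 + 0.006709 + 0.2537 = 0.2728 K/W
Q = ΔT/ΣR = (1210 °C − 33.1 °C)/0.2728 = 4310 W

Q = 4.31 kW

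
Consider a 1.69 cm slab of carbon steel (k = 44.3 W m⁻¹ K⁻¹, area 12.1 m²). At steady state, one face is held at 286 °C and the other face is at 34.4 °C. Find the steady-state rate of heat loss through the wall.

Q = 7.98×10^6 W

Q = kA·ΔT/L = 44.3 × 12.1 × |286 °C − 34.4 °C| / 0.0169 = 7.98×10^6 W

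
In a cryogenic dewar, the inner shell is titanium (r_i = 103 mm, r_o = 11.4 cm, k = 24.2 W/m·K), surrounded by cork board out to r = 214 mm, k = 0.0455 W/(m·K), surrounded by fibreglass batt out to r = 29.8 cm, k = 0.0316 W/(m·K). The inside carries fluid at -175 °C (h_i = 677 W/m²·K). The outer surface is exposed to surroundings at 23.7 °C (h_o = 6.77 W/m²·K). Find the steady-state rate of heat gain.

Q = 18.7 W

Series thermal resistances, inner to outer:
  R_conv,in = 1/(4πr²h) = 1/(4π·0.103²·677) = 0.01108 K/W
  R_titanium = (1/0.103 − 1/0.114)/(4πk) = 0.9368/(4π·24.2) = 0.003081 K/W
  R_cork board = (1/0.114 − 1/0.214)/(4πk) = 4.099/(4π·0.0455) = 7.169 K/W
  R_fibreglass batt = (1/0.214 − 1/0.298)/(4πk) = 1.317/(4π·0.0316) = 3.317 K/W
  R_conv,out = 1/(4πr²h) = 1/(4π·0.298²·6.77) = 0.1324 K/W
ΣR = 0.01108 + 0.003081 + 7.169 + 3.317 + 0.1324 = 10.63 K/W
Q = ΔT/ΣR = (-175 °C − 23.7 °C)/10.63 = -18.7 W
(Negative Q ⇒ heat flows inward; heat gain = 18.7 W.)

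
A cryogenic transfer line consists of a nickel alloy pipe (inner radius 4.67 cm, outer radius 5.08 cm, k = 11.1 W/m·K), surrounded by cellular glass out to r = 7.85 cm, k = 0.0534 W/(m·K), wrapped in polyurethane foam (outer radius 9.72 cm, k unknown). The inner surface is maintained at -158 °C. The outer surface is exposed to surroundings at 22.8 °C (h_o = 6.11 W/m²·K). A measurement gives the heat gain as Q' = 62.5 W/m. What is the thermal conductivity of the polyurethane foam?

k = 0.0256 W/m·K

ΣR = ΔT/Q' = |-158 − 22.8|/62.5 = 2.893 m·K/W
Known resistances:
  R'_nickel alloy = ln(0.0508/0.0467)/(2πk) = 0.08415/(2π·11.1) = 0.001207 m·K/W
  R'_cellular glass = ln(0.0785/0.0508)/(2πk) = 0.4352/(2π·0.0534) = 1.297 m·K/W
  R'_conv,out = 1/(2πr h) = 1/(2π·0.0972·6.11) = 0.2680 m·K/W
R_polyurethane foam = ΣR − ΣR_known = 2.893 − 1.566 = 1.327 m·K/W
ln(r₂/r₁)/(2πk) = 1.327 ⇒ k = 0.2137/(2π·1.327) = 0.0256 W/m·K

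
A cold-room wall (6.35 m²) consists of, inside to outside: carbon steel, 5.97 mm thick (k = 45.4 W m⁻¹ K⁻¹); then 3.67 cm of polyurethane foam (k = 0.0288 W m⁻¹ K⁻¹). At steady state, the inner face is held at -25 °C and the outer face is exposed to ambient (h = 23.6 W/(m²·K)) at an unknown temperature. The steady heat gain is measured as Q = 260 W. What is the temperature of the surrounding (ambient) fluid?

Sum the resistances:
  R_carbon steel = L/(kA) = 0.00597/(45.4·6.35) = 2.071×10^-5 K/W
  R_polyurethane foam = L/(kA) = 0.0367/(0.0288·6.35) = 0.2007 K/W
  R_conv,out = 1/(hA) = 1/(23.6·6.35) = 0.006673 K/W
ΣR = 0.2074 K/W
ΔT = Q·ΣR = 260 × 0.2074 = 53.92 K
Heat flows inward, so T_out = T_in + ΔT = -25 + 53.92 = 28.9 °C

T_out = 28.9 °C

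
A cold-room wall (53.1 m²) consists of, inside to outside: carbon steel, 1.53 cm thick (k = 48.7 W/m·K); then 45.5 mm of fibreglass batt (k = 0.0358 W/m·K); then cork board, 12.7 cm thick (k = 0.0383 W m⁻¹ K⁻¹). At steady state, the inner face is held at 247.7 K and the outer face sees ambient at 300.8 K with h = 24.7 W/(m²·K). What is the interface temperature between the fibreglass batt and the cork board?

Series thermal resistances, inner to outer:
  R_carbon steel = L/(kA) = 0.0153/(48.7·53.1) = 5.917×10^-6 K/W
  R_fibreglass batt = L/(kA) = 0.0455/(0.0358·53.1) = 0.02394 K/W
  R_cork board = L/(kA) = 0.127/(0.0383·53.1) = 0.06245 K/W
  R_conv,out = 1/(hA) = 1/(24.7·53.1) = 7.624×10^-4 K/W
ΣR = 5.917×10^-6 + 0.02394 + 0.06245 + 7.624×10^-4 = 0.08716 K/W
Q = ΔT/ΣR = (247.7 K − 300.8 K)/0.08716 = -609.2 W
From the inner boundary to the fibreglass batt/cork board interface, ΣR_partial = 0.02395 K/W.
T_interface = T_in − Q·ΣR_partial = 247.7 K − (-609.2)(0.02395) = 262.3 K

T = 262.3 K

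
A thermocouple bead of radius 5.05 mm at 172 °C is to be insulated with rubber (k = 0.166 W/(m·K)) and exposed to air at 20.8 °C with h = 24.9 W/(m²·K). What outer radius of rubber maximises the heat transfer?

For a sphere, r_cr = 2k_ins/h = 2·0.166/24.9 = 0.0133 m = 1.33 cm

r_cr = 1.33 cm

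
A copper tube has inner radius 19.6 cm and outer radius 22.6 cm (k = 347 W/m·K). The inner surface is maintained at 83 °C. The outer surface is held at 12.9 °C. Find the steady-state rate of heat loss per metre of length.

Q' = 1.07×10^6 W/m

Q' = 2πk·ΔT/ln(r₂/r₁) = 2π × 347 × 70.1 / ln(0.226/0.196) = 1.07×10^6 W/m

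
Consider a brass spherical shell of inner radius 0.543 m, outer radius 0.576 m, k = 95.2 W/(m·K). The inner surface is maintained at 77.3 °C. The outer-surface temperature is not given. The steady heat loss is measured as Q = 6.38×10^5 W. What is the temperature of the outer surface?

T_out = 21.0 °C

Sum the resistances:
  R_brass = (1/0.543 − 1/0.576)/(4πk) = 0.1055/(4π·95.2) = 8.820×10^-5 K/W
ΣR = 8.820×10^-5 K/W
ΔT = Q·ΣR = 6.38×10^5 × 8.820×10^-5 = 56.27 K
Heat flows outward, so T_out = T_in − ΔT = 77.3 − 56.27 = 21.0 °C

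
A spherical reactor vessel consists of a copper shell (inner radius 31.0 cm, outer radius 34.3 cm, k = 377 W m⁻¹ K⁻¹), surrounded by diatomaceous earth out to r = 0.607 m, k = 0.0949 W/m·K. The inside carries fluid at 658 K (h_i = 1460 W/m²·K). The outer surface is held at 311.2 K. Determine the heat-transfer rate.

Q = 326 W

Series thermal resistances, inner to outer:
  R_conv,in = 1/(4πr²h) = 1/(4π·0.310²·1460) = 5.672×10^-4 K/W
  R_copper = (1/0.310 − 1/0.343)/(4πk) = 0.3104/(4π·377) = 6.551×10^-5 K/W
  R_diatomaceous earth = (1/0.343 − 1/0.607)/(4πk) = 1.268/(4π·0.0949) = 1.063 K/W
ΣR = 5.672×10^-4 + 6.551×10^-5 + 1.063 = 1.064 K/W
Q = ΔT/ΣR = (658 K − 311.2 K)/1.064 = 326 W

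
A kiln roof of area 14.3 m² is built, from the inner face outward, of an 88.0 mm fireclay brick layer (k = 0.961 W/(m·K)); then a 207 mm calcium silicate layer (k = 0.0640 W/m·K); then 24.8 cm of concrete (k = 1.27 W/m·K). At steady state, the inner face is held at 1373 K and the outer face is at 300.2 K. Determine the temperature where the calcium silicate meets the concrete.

Series thermal resistances, inner to outer:
  R_fireclay brick = L/(kA) = 0.0880/(0.961·14.3) = 0.006404 K/W
  R_calcium silicate = L/(kA) = 0.207/(0.0640·14.3) = 0.2262 K/W
  R_concrete = L/(kA) = 0.248/(1.27·14.3) = 0.01366 K/W
ΣR = 0.006404 + 0.2262 + 0.01366 = 0.2463 K/W
Q = ΔT/ΣR = (1373 K − 300.2 K)/0.2463 = 4356 W
From the inner boundary to the calcium silicate/concrete interface, ΣR_partial = 0.2326 K/W.
T_interface = T_in − Q·ΣR_partial = 1373 K − (4356)(0.2326) = 360 K

T = 360 K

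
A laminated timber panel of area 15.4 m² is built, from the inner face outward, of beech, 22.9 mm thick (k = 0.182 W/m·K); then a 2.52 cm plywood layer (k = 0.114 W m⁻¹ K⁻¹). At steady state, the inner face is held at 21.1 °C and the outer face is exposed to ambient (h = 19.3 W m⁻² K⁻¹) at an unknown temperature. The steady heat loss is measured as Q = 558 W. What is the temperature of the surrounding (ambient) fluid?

T_out = 6.65 °C

Sum the resistances:
  R_beech = L/(kA) = 0.0229/(0.182·15.4) = 0.008170 K/W
  R_plywood = L/(kA) = 0.0252/(0.114·15.4) = 0.01435 K/W
  R_conv,out = 1/(hA) = 1/(19.3·15.4) = 0.003365 K/W
ΣR = 0.02589 K/W
ΔT = Q·ΣR = 558 × 0.02589 = 14.45 K
Heat flows outward, so T_out = T_in − ΔT = 21.1 − 14.45 = 6.65 °C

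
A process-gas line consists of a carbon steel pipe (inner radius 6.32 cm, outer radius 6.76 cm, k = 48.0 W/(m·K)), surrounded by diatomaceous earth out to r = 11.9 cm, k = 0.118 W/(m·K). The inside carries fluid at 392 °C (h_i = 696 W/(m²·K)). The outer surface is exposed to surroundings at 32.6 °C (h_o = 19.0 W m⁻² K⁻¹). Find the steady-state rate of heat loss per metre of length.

Treat each layer as a resistance in series:
  R'_conv,in = 1/(2πr h) = 1/(2π·0.0632·696) = 0.003618 m·K/W
  R'_carbon steel = ln(0.0676/0.0632)/(2πk) = 0.06730/(2π·48.0) = 2.232×10^-4 m·K/W
  R'_diatomaceous earth = ln(0.119/0.0676)/(2πk) = 0.5655/(2π·0.118) = 0.7628 m·K/W
  R'_conv,out = 1/(2πr h) = 1/(2π·0.119·19.0) = 0.07039 m·K/W
ΣR = 0.003618 + 2.232×10^-4 + 0.7628 + 0.07039 = 0.8370 m·K/W
Q' = ΔT/ΣR = (392 °C − 32.6 °C)/0.8370 = 429 W/m

Q' = 429 W/m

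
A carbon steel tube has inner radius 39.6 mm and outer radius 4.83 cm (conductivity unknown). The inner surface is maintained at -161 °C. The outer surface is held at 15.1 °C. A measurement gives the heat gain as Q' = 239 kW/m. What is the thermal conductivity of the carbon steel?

k = 42.9 W/m·K

ΣR = ΔT/Q' = |-161 − 15.1|/2.39×10^5 = 7.368×10^-4 m·K/W
ln(r₂/r₁)/(2πk) = 7.368×10^-4 ⇒ k = 0.1986/(2π·7.368×10^-4) = 42.9 W/m·K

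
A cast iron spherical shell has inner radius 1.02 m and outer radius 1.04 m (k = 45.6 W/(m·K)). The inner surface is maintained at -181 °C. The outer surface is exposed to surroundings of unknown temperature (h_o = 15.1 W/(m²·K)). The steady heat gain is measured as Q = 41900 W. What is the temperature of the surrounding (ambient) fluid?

T_out = 24.5 °C

Series resistances:
  R_cast iron = (1/1.02 − 1/1.04)/(4πk) = 0.01885/(4π·45.6) = 3.290×10^-5 K/W
  R_conv,out = 1/(4πr²h) = 1/(4π·1.04²·15.1) = 0.004872 K/W
ΣR = 0.004905 K/W
ΔT = Q·ΣR = 41900 × 0.004905 = 205.5 K
Heat flows inward, so T_out = T_in + ΔT = -181 + 205.5 = 24.5 °C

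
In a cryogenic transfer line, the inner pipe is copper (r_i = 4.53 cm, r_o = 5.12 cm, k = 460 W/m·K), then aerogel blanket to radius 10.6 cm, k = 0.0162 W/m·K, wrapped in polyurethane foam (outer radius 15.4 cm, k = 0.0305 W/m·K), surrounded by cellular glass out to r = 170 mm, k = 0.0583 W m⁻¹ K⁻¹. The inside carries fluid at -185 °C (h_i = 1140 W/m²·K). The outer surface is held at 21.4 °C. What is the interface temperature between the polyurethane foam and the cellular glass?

T = 15.5 °C

Series thermal resistances, inner to outer:
  R'_conv,in = 1/(2πr h) = 1/(2π·0.0453·1140) = 0.003082 m·K/W
  R'_copper = ln(0.0512/0.0453)/(2πk) = 0.1224/(2π·460) = 4.236×10^-5 m·K/W
  R'_aerogel blanket = ln(0.106/0.0512)/(2πk) = 0.7277/(2π·0.0162) = 7.149 m·K/W
  R'_polyurethane foam = ln(0.154/0.106)/(2πk) = 0.3735/(2π·0.0305) = 1.949 m·K/W
  R'_cellular glass = ln(0.170/0.154)/(2πk) = 0.09885/(2π·0.0583) = 0.2698 m·K/W
ΣR = 0.003082 + 4.236×10^-5 + 7.149 + 1.949 + 0.2698 = 9.371 m·K/W
Q' = ΔT/ΣR = (-185 °C − 21.4 °C)/9.371 = -22.03 W/m
From the inner boundary to the polyurethane foam/cellular glass interface, ΣR_partial = 9.101 m·K/W.
T_interface = T_in − Q'·ΣR_partial = -185 °C − (-22.03)(9.101) = 15.5 °C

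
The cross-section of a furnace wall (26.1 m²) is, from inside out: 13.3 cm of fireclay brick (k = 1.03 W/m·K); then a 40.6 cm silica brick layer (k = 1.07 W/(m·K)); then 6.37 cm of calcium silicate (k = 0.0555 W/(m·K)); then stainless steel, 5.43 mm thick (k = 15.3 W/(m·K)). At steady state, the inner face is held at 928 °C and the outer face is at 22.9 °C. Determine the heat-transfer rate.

Q = 14.3 kW

Treat each layer as a resistance in series:
  R_fireclay brick = L/(kA) = 0.133/(1.03·26.1) = 0.004947 K/W
  R_silica brick = L/(kA) = 0.406/(1.07·26.1) = 0.01454 K/W
  R_calcium silicate = L/(kA) = 0.0637/(0.0555·26.1) = 0.04398 K/W
  R_stainless steel = L/(kA) = 0.00543/(15.3·26.1) = 1.360×10^-5 K/W
ΣR = 0.004947 + 0.01454 + 0.04398 + 1.360×10^-5 = 0.06348 K/W
Q = ΔT/ΣR = (928 °C − 22.9 °C)/0.06348 = 14300 W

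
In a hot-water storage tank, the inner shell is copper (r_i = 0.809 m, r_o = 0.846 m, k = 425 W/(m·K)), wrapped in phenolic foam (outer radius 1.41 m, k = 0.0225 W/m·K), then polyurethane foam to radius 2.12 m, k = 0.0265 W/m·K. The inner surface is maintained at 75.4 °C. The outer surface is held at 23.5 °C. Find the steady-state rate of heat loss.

Series thermal resistances, inner to outer:
  R_copper = (1/0.809 − 1/0.846)/(4πk) = 0.05406/(4π·425) = 1.012×10^-5 K/W
  R_phenolic foam = (1/0.846 − 1/1.41)/(4πk) = 0.4728/(4π·0.0225) = 1.672 K/W
  R_polyurethane foam = (1/1.41 − 1/2.12)/(4πk) = 0.2375/(4π·0.0265) = 0.7133 K/W
ΣR = 1.012×10^-5 + 1.672 + 0.7133 = 2.385 K/W
Q = ΔT/ΣR = (75.4 °C − 23.5 °C)/2.385 = 21.8 W

Q = 21.8 W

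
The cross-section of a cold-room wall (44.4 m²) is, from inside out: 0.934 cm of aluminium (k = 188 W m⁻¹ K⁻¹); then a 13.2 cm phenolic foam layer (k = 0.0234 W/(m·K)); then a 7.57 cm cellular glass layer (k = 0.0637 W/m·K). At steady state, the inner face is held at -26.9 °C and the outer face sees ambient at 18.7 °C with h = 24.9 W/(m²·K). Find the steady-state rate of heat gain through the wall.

Resistance network (inner→outer):
  R_aluminium = L/(kA) = 0.00934/(188·44.4) = 1.119×10^-6 K/W
  R_phenolic foam = L/(kA) = 0.132/(0.0234·44.4) = 0.1271 K/W
  R_cellular glass = L/(kA) = 0.0757/(0.0637·44.4) = 0.02677 K/W
  R_conv,out = 1/(hA) = 1/(24.9·44.4) = 9.045×10^-4 K/W
ΣR = 1.119×10^-6 + 0.1271 + 0.02677 + 9.045×10^-4 = 0.1548 K/W
Q = ΔT/ΣR = (-26.9 °C − 18.7 °C)/0.1548 = -295 W
(Negative Q ⇒ heat flows inward; heat gain = 295 W.)

Q = 295 W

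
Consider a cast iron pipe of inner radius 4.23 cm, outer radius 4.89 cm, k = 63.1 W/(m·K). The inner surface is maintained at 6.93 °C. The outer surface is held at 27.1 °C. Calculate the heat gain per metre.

Q' = 2πk·ΔT/ln(r₂/r₁) = 2π × 63.1 × 20.17 / ln(0.0489/0.0423) = 55200 W/m

Q' = 55.2 kW/m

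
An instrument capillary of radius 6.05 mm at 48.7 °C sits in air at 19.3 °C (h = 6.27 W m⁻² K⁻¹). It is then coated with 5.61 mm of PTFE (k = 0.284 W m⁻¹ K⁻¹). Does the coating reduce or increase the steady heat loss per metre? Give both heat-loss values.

increases: 7.01 → 11.6 W/m

Critical radius for a cylinder: r_cr = k/h = 0.0453 m = 4.53 cm.
Outer radius after coating: r₂ = 0.00605 + 0.00561 = 0.01166 m.
Since r₁ < r_cr and r₂ ≤ r_cr, the coating moves toward the maximum at r_cr — heat loss rises.
Bare: R = 1/(2πr₁h) = 4.196 m·K/W; Q = 29.4/4.196 = 7.01 W/m.
Coated: R = R_cond + R_conv = 2.545 m·K/W; Q = 29.4/2.545 = 11.6 W/m.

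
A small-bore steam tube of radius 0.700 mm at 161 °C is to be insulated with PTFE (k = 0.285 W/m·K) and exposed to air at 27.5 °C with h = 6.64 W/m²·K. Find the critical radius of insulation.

r_cr = 4.29 cm

For a cylinder, r_cr = k_ins/h = 0.285/6.64 = 0.0429 m = 4.29 cm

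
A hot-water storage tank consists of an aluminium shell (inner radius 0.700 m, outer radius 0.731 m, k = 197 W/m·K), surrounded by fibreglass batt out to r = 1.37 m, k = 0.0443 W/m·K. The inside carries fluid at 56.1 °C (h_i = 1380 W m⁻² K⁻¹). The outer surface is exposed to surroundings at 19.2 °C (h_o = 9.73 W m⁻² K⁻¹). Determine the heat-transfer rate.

Series thermal resistances, inner to outer:
  R_conv,in = 1/(4πr²h) = 1/(4π·0.700²·1380) = 1.177×10^-4 K/W
  R_aluminium = (1/0.700 − 1/0.731)/(4πk) = 0.06058/(4π·197) = 2.447×10^-5 K/W
  R_fibreglass batt = (1/0.731 − 1/1.37)/(4πk) = 0.6381/(4π·0.0443) = 1.146 K/W
  R_conv,out = 1/(4πr²h) = 1/(4π·1.37²·9.73) = 0.004357 K/W
ΣR = 1.177×10^-4 + 2.447×10^-5 + 1.146 + 0.004357 = 1.150 K/W
Q = ΔT/ΣR = (56.1 °C − 19.2 °C)/1.150 = 32.1 W

Q = 32.1 W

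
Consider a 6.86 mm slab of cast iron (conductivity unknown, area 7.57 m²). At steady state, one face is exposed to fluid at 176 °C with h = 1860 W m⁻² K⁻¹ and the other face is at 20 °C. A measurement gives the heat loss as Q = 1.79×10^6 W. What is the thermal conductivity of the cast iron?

k = 56.2 W/m·K

ΣR = ΔT/Q = |176 − 20|/1.79×10^6 = 8.715×10^-5 K/W
Known resistances:
  R_conv,in = 1/(hA) = 1/(1860·7.57) = 7.102×10^-5 K/W
R_cast iron = ΣR − ΣR_known = 8.715×10^-5 − 7.102×10^-5 = 1.613×10^-5 K/W
L/(kA) = 1.613×10^-5 ⇒ k = 0.00686/(1.613×10^-5·7.57) = 56.2 W/m·K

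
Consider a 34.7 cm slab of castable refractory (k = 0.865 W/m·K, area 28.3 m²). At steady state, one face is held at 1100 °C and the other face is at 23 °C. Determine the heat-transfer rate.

Q = 76.0 kW

Q = kA·ΔT/L = 0.865 × 28.3 × |1100 °C − 23 °C| / 0.347 = 76000 W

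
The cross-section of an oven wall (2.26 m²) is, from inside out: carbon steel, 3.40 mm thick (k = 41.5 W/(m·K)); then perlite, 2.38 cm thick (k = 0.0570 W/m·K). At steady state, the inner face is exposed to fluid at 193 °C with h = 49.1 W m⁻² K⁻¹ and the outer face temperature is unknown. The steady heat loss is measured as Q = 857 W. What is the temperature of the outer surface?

T_out = 26.9 °C

Series resistances:
  R_conv,in = 1/(hA) = 1/(49.1·2.26) = 0.009012 K/W
  R_carbon steel = L/(kA) = 0.00340/(41.5·2.26) = 3.625×10^-5 K/W
  R_perlite = L/(kA) = 0.0238/(0.0570·2.26) = 0.1848 K/W
ΣR = 0.1938 K/W
ΔT = Q·ΣR = 857 × 0.1938 = 166.1 K
Heat flows outward, so T_out = T_in − ΔT = 193 − 166.1 = 26.9 °C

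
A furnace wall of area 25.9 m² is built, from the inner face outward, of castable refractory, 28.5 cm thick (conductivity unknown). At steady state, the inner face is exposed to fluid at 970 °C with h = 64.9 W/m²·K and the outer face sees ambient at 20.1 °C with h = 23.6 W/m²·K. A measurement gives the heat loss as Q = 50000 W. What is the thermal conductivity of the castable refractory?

k = 0.656 W/m·K

ΣR = ΔT/Q = |970 − 20.1|/50000 = 0.01900 K/W
Known resistances:
  R_conv,in = 1/(hA) = 1/(64.9·25.9) = 5.949×10^-4 K/W
  R_conv,out = 1/(hA) = 1/(23.6·25.9) = 0.001636 K/W
R_castable refractory = ΣR − ΣR_known = 0.01900 − 0.002231 = 0.01677 K/W
L/(kA) = 0.01677 ⇒ k = 0.285/(0.01677·25.9) = 0.656 W/m·K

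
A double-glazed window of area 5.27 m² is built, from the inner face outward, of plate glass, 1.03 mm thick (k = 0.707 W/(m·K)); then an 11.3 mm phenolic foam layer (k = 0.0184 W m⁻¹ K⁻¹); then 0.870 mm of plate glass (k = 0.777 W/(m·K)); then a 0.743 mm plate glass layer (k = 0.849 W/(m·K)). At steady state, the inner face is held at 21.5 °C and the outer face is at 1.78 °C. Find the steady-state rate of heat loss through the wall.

Q = 168 W

Resistance network (inner→outer):
  R_plate glass = L/(kA) = 0.00103/(0.707·5.27) = 2.764×10^-4 K/W
  R_phenolic foam = L/(kA) = 0.0113/(0.0184·5.27) = 0.1165 K/W
  R_plate glass = L/(kA) = 8.70×10^-4/(0.777·5.27) = 2.125×10^-4 K/W
  R_plate glass = L/(kA) = 7.43×10^-4/(0.849·5.27) = 1.661×10^-4 K/W
ΣR = 2.764×10^-4 + 0.1165 + 2.125×10^-4 + 1.661×10^-4 = 0.1172 K/W
Q = ΔT/ΣR = (21.5 °C − 1.78 °C)/0.1172 = 168 W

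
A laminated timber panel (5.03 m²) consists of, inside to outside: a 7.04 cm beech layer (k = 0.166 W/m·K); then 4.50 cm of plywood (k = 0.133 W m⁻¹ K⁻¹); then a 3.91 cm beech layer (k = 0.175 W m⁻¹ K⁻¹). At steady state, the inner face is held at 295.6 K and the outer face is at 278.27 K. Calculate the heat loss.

Treat each layer as a resistance in series:
  R_beech = L/(kA) = 0.0704/(0.166·5.03) = 0.08431 K/W
  R_plywood = L/(kA) = 0.0450/(0.133·5.03) = 0.06727 K/W
  R_beech = L/(kA) = 0.0391/(0.175·5.03) = 0.04442 K/W
ΣR = 0.08431 + 0.06727 + 0.04442 = 0.1960 K/W
Q = ΔT/ΣR = (295.6 K − 278.27 K)/0.1960 = 88.4 W

Q = 88.4 W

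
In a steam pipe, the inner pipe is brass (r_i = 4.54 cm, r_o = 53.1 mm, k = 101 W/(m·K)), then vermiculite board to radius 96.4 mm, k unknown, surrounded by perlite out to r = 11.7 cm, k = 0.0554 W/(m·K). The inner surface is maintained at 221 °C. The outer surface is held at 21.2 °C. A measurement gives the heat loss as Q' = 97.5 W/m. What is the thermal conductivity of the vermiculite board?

k = 0.0636 W/m·K

ΣR = ΔT/Q' = |221 − 21.2|/97.5 = 2.049 m·K/W
Known resistances:
  R'_brass = ln(0.0531/0.0454)/(2πk) = 0.1567/(2π·101) = 2.469×10^-4 m·K/W
  R'_perlite = ln(0.117/0.0964)/(2πk) = 0.1937/(2π·0.0554) = 0.5564 m·K/W
R_vermiculite board = ΣR − ΣR_known = 2.049 − 0.5566 = 1.492 m·K/W
ln(r₂/r₁)/(2πk) = 1.492 ⇒ k = 0.5963/(2π·1.492) = 0.0636 W/m·K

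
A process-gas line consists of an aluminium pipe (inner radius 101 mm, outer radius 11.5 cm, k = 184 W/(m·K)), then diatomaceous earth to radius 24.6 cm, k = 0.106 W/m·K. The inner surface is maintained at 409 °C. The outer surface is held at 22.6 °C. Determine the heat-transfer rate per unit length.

Q' = 338 W/m

Treat each layer as a resistance in series:
  R'_aluminium = ln(0.115/0.101)/(2πk) = 0.1298/(2π·184) = 1.123×10^-4 m·K/W
  R'_diatomaceous earth = ln(0.246/0.115)/(2πk) = 0.7604/(2π·0.106) = 1.142 m·K/W
ΣR = 1.123×10^-4 + 1.142 = 1.142 m·K/W
Q' = ΔT/ΣR = (409 °C − 22.6 °C)/1.142 = 338 W/m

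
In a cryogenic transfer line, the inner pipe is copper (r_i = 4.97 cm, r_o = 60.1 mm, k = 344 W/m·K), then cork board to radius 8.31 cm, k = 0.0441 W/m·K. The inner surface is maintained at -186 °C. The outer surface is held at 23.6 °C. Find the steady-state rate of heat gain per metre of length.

Series thermal resistances, inner to outer:
  R'_copper = ln(0.0601/0.0497)/(2πk) = 0.1900/(2π·344) = 8.791×10^-5 m·K/W
  R'_cork board = ln(0.0831/0.0601)/(2πk) = 0.3240/(2π·0.0441) = 1.169 m·K/W
ΣR = 8.791×10^-5 + 1.169 = 1.169 m·K/W
Q' = ΔT/ΣR = (-186 °C − 23.6 °C)/1.169 = -179 W/m
(Negative Q' ⇒ heat flows inward; heat gain = 179 W/m.)

Q' = 179 W/m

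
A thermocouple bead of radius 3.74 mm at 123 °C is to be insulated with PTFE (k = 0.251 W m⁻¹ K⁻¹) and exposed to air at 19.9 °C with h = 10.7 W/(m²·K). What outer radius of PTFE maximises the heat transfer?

For a sphere, r_cr = 2k_ins/h = 2·0.251/10.7 = 0.0469 m = 4.69 cm

r_cr = 4.69 cm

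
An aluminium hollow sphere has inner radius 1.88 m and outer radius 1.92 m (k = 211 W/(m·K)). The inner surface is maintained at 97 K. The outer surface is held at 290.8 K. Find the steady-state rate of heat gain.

Q = 4πk·ΔT/(1/r₁ − 1/r₂) = 4π × 211 × 193.8 / (1/1.88 − 1/1.92) = 4.64×10^7 W

Q = 4.64×10^7 W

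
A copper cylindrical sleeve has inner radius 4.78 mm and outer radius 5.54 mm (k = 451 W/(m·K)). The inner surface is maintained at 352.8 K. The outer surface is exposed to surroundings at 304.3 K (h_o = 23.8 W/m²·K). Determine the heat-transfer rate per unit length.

Q' = 40.2 W/m

Treat each layer as a resistance in series:
  R'_copper = ln(0.00554/0.00478)/(2πk) = 0.1476/(2π·451) = 5.207×10^-5 m·K/W
  R'_conv,out = 1/(2πr h) = 1/(2π·0.00554·23.8) = 1.207 m·K/W
ΣR = 5.207×10^-5 + 1.207 = 1.207 m·K/W
Q' = ΔT/ΣR = (352.8 K − 304.3 K)/1.207 = 40.2 W/m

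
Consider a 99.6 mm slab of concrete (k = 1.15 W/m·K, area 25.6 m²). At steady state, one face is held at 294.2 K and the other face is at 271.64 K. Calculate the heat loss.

Q = 6670 W

Q = kA·ΔT/L = 1.15 × 25.6 × |294.2 K − 271.64 K| / 0.0996 = 6670 W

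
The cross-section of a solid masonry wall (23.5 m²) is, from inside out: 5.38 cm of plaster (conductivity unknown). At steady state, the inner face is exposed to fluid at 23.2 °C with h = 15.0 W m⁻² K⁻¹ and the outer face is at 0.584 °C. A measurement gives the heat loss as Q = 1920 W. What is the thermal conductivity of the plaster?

k = 0.256 W/m·K

ΣR = ΔT/Q = |23.2 − 0.584|/1920 = 0.01178 K/W
Known resistances:
  R_conv,in = 1/(hA) = 1/(15.0·23.5) = 0.002837 K/W
R_plaster = ΣR − ΣR_known = 0.01178 − 0.002837 = 0.008943 K/W
L/(kA) = 0.008943 ⇒ k = 0.0538/(0.008943·23.5) = 0.256 W/m·K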